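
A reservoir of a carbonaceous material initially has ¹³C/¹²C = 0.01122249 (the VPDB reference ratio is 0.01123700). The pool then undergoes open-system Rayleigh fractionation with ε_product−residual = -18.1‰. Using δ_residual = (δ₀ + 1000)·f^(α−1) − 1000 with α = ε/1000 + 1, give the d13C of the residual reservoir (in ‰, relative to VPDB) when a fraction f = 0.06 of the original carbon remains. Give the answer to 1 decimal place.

δ₀ = (0.01122249/0.01123700 − 1)×1000 = (0.998709 − 1)×1000 = -1.291‰
α − 1 = ε/1000 = -0.0181
f^(α−1) = 0.06^(-0.0181) = 1.052242
δ_res = (-1.291 + 1000) × 1.052242 − 1000 = 1050.883 − 1000 = 50.88‰

50.9‰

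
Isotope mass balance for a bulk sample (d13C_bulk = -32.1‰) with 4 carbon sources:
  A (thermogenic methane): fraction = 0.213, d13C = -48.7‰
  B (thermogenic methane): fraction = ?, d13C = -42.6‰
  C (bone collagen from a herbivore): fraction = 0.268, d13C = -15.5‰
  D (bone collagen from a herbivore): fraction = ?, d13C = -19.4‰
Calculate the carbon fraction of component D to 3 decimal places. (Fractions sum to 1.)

Let f_D and f_B be the unknown fractions; fractions sum to 1 so f_D + f_B = 0.519.
Mass balance: Σ fᵢ·δᵢ = δ_bulk ⇒ f_D·(-19.4) + f_B·(-42.6) = -32.1 − (-14.527) = -17.573
Substitute f_B = 0.519 − f_D:
f_D·(-19.4 − -42.6) = -17.573 − 0.519×(-42.6) = 4.537
f_D = 4.537 / 23.2 = 0.1955

0.196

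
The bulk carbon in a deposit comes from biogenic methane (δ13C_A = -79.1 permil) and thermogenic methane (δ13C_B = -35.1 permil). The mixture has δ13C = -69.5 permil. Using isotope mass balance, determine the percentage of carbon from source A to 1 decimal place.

δ_mix = f_A·δ_A + (1 − f_A)·δ_B  ⇒  f_A = (δ_mix − δ_B)/(δ_A − δ_B)
f_A = (-69.5 − (-35.1)) / (-79.1 − (-35.1))
f_A = -34.4 / -44.0 = 0.7818

78.2%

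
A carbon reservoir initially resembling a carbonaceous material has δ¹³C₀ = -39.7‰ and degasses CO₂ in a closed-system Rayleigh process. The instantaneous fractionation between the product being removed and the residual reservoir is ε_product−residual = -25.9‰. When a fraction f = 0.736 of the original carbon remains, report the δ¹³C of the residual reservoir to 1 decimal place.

-32.0‰

Rayleigh residual: δ_res = (δ₀ + 1000)·f^(α−1) − 1000
α = ε/1000 + 1 = 0.97410, so α − 1 = -0.02590
f^(α−1) = 0.736^(-0.02590) = 1.007971
δ_res = (-39.7 + 1000) × 1.007971 − 1000 = 967.954 − 1000 = -32.05‰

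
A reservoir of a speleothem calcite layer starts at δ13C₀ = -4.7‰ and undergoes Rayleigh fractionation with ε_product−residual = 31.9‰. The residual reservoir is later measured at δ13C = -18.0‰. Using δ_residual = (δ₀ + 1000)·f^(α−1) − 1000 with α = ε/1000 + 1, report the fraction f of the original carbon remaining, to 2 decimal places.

0.66

α − 1 = ε/1000 = 0.0319
(δ_res + 1000)/(δ₀ + 1000) = (-18.0 + 1000)/(-4.7 + 1000) = 982.0/995.3 = 0.986637
f = 0.986637^(1/0.0319) = exp(ln(0.986637)/0.0319) = exp(-0.01345/0.0319)
f = exp(-0.4217) = 0.6559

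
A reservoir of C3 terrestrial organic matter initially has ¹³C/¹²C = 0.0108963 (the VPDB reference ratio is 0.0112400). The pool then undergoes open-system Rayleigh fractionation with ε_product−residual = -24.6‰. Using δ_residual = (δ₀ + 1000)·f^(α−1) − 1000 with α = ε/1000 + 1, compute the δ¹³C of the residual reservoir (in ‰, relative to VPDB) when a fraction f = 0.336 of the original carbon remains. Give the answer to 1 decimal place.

-4.2‰

δ₀ = (0.0108963/0.0112400 − 1)×1000 = (0.969422 − 1)×1000 = -30.578‰
α − 1 = ε/1000 = -0.0246
f^(α−1) = 0.336^(-0.0246) = 1.027193
δ_res = (-30.578 + 1000) × 1.027193 − 1000 = 995.783 − 1000 = -4.22‰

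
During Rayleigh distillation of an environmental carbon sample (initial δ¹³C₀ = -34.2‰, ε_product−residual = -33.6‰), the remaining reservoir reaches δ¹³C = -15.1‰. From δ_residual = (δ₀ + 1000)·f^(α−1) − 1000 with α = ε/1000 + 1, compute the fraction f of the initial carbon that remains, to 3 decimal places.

α − 1 = ε/1000 = -0.0336
(δ_res + 1000)/(δ₀ + 1000) = (-15.1 + 1000)/(-34.2 + 1000) = 984.9/965.8 = 1.019776
f = 1.019776^(1/-0.0336) = exp(ln(1.019776)/-0.0336) = exp(0.01958/-0.0336)
f = exp(-0.5828) = 0.5583

0.558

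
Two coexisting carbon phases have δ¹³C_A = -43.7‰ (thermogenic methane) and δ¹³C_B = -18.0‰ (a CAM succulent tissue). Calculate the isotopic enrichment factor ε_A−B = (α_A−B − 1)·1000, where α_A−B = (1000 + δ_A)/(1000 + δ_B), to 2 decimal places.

α_A−B = (1000 + -43.7) / (1000 + -18.0) = 956.3 / 982.0 = 0.973829
ε_A−B = (0.973829 − 1) × 1000 = -26.171‰
(The approximation ε ≈ δ_A − δ_B would give -25.7‰.)

-26.17‰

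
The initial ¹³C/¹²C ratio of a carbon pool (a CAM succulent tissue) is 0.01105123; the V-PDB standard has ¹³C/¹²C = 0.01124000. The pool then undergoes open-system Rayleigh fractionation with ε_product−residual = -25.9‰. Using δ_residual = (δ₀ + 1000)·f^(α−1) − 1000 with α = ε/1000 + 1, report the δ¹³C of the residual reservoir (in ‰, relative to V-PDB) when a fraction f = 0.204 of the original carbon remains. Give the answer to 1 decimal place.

24.5‰

δ₀ = (0.01105123/0.01124000 − 1)×1000 = (0.983206 − 1)×1000 = -16.794‰
α − 1 = ε/1000 = -0.0259
f^(α−1) = 0.204^(-0.0259) = 1.042031
δ_res = (-16.794 + 1000) × 1.042031 − 1000 = 1024.530 − 1000 = 24.53‰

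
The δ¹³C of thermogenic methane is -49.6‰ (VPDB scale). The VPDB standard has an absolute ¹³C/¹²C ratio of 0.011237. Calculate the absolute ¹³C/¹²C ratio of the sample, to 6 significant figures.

0.0106796

R_sample = R_standard × (δ¹³C/1000 + 1)
R_sample = 0.011237 × (-49.6/1000 + 1) = 0.011237 × 0.950400
R_sample = 0.0106796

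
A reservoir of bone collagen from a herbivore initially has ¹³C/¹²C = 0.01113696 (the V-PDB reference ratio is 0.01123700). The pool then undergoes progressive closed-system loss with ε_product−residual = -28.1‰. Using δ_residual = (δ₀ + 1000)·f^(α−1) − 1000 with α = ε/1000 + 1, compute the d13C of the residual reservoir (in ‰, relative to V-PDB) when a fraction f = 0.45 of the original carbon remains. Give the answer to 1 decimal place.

13.6‰

δ₀ = (0.01113696/0.01123700 − 1)×1000 = (0.991097 − 1)×1000 = -8.903‰
α − 1 = ε/1000 = -0.0281
f^(α−1) = 0.45^(-0.0281) = 1.022692
δ_res = (-8.903 + 1000) × 1.022692 − 1000 = 1013.587 − 1000 = 13.59‰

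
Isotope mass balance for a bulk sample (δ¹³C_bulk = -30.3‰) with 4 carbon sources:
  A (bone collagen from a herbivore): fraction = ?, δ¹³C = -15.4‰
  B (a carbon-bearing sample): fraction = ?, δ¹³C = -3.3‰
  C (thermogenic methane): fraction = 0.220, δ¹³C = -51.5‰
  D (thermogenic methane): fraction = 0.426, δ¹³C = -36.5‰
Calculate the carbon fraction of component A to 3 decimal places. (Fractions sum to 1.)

0.186

Let f_A and f_B be the unknown fractions; fractions sum to 1 so f_A + f_B = 0.354.
Mass balance: Σ fᵢ·δᵢ = δ_bulk ⇒ f_A·(-15.4) + f_B·(-3.3) = -30.3 − (-26.879) = -3.421
Substitute f_B = 0.354 − f_A:
f_A·(-15.4 − -3.3) = -3.421 − 0.354×(-3.3) = -2.253
f_A = -2.253 / -12.1 = 0.1862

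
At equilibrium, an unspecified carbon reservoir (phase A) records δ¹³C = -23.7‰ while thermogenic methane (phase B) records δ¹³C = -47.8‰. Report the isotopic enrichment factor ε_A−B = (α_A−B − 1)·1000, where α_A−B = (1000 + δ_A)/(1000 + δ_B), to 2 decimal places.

25.31‰

α_A−B = (1000 + -23.7) / (1000 + -47.8) = 976.3 / 952.2 = 1.025310
ε_A−B = (1.025310 − 1) × 1000 = 25.310‰
(The approximation ε ≈ δ_A − δ_B would give 24.1‰.)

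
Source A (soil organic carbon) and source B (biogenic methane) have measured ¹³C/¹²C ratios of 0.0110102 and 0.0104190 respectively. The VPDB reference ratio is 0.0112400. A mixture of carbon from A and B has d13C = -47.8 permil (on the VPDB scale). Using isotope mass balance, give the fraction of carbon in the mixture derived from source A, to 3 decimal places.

0.480

δ_A = (0.0110102/0.0112400 − 1)×1000 = (0.979555 − 1)×1000 = -20.445 permil
δ_B = (0.0104190/0.0112400 − 1)×1000 = (0.926957 − 1)×1000 = -73.043 permil
f_A = (δ_mix − δ_B)/(δ_A − δ_B) = (-47.8 − (-73.043))/(-20.445 − (-73.043))
f_A = 25.243 / 52.598 = 0.4799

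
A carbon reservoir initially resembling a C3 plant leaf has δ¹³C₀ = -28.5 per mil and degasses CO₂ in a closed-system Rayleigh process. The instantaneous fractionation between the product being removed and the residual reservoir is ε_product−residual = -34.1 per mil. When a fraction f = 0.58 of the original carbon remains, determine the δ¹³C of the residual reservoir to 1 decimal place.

Rayleigh residual: δ_res = (δ₀ + 1000)·f^(α−1) − 1000
α = ε/1000 + 1 = 0.96590, so α − 1 = -0.03410
f^(α−1) = 0.58^(-0.03410) = 1.018749
δ_res = (-28.5 + 1000) × 1.018749 − 1000 = 989.714 − 1000 = -10.29 per mil

-10.3 per mil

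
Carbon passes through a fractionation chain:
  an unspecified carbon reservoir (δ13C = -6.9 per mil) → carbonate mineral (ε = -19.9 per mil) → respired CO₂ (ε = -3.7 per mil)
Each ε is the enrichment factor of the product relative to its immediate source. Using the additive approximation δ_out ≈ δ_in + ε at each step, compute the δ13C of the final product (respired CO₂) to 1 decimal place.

step 1: δ ≈ -6.9 + (-19.9) = -26.8 per mil
step 2: δ ≈ -26.8 + (-3.7) = -30.5 per mil

-30.5 per mil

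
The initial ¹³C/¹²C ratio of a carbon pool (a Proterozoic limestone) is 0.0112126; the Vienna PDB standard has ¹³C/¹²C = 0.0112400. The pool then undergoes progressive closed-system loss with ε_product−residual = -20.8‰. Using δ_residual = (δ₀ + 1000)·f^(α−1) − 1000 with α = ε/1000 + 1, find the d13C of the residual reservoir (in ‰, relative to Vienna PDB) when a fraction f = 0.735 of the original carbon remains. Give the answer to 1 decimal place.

4.0‰

δ₀ = (0.0112126/0.0112400 − 1)×1000 = (0.997562 − 1)×1000 = -2.438‰
α − 1 = ε/1000 = -0.0208
f^(α−1) = 0.735^(-0.0208) = 1.006425
δ_res = (-2.438 + 1000) × 1.006425 − 1000 = 1003.971 − 1000 = 3.97‰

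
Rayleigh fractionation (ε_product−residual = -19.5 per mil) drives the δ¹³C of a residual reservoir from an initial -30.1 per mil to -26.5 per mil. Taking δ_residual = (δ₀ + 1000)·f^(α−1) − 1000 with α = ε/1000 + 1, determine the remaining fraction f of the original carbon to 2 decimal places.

α − 1 = ε/1000 = -0.0195
(δ_res + 1000)/(δ₀ + 1000) = (-26.5 + 1000)/(-30.1 + 1000) = 973.5/969.9 = 1.003712
f = 1.003712^(1/-0.0195) = exp(ln(1.003712)/-0.0195) = exp(0.00370/-0.0195)
f = exp(-0.1900) = 0.8270

0.83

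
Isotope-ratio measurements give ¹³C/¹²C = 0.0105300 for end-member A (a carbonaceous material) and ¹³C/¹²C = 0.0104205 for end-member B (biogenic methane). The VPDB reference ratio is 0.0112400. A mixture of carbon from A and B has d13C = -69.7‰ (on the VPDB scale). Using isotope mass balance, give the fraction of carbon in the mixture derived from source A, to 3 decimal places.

δ_A = (0.0105300/0.0112400 − 1)×1000 = (0.936833 − 1)×1000 = -63.167‰
δ_B = (0.0104205/0.0112400 − 1)×1000 = (0.927091 − 1)×1000 = -72.909‰
f_A = (δ_mix − δ_B)/(δ_A − δ_B) = (-69.7 − (-72.909))/(-63.167 − (-72.909))
f_A = 3.209 / 9.742 = 0.3294

0.329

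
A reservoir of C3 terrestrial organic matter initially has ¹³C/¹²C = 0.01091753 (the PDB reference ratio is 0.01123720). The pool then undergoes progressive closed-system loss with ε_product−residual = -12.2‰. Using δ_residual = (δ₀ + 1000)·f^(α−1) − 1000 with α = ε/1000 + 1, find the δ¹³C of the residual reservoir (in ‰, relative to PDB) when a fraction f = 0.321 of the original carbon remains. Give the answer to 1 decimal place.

δ₀ = (0.01091753/0.01123720 − 1)×1000 = (0.971553 − 1)×1000 = -28.447‰
α − 1 = ε/1000 = -0.0122
f^(α−1) = 0.321^(-0.0122) = 1.013960
δ_res = (-28.447 + 1000) × 1.013960 − 1000 = 985.115 − 1000 = -14.89‰

-14.9‰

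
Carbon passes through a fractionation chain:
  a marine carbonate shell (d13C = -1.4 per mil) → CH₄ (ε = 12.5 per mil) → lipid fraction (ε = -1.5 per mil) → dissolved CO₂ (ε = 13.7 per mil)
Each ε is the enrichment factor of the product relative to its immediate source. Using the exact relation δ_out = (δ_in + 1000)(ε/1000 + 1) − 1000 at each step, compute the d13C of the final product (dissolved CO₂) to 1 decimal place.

23.4 per mil

step 1: δ = (-1.40 + 1000)·(12.5/1000 + 1) − 1000 = 11.08 per mil
step 2: δ = (11.08 + 1000)·(-1.5/1000 + 1) − 1000 = 9.57 per mil
step 3: δ = (9.57 + 1000)·(13.7/1000 + 1) − 1000 = 23.40 per mil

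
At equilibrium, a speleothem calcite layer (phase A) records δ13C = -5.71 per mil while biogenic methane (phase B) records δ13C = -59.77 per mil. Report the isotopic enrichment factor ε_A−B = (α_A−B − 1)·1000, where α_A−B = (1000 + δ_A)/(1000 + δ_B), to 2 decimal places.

57.50 per mil

α_A−B = (1000 + -5.71) / (1000 + -59.77) = 994.29 / 940.23 = 1.057497
ε_A−B = (1.057497 − 1) × 1000 = 57.497 per mil
(The approximation ε ≈ δ_A − δ_B would give 54.06 per mil.)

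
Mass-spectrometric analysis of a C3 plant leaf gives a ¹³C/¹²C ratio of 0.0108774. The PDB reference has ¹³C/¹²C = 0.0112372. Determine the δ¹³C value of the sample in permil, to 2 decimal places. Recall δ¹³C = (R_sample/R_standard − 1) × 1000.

-32.02 permil

δ¹³C = (R_sample / R_standard − 1) × 1000
R_sample / R_standard = 0.0108774 / 0.0112372 = 0.967981
δ¹³C = (0.967981 − 1) × 1000 = -32.019 permil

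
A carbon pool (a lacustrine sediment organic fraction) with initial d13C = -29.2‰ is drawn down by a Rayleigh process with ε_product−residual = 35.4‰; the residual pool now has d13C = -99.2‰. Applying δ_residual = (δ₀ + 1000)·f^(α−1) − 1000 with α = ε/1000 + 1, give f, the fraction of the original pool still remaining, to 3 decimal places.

α − 1 = ε/1000 = 0.0354
(δ_res + 1000)/(δ₀ + 1000) = (-99.2 + 1000)/(-29.2 + 1000) = 900.8/970.8 = 0.927895
f = 0.927895^(1/0.0354) = exp(ln(0.927895)/0.0354) = exp(-0.07484/0.0354)
f = exp(-2.1140) = 0.1207

0.121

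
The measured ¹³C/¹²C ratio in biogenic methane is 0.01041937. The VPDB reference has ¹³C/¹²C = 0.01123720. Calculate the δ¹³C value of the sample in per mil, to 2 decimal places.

-72.78 per mil

δ¹³C = (R_sample / R_standard − 1) × 1000
R_sample / R_standard = 0.01041937 / 0.01123720 = 0.927221
δ¹³C = (0.927221 − 1) × 1000 = -72.779 per mil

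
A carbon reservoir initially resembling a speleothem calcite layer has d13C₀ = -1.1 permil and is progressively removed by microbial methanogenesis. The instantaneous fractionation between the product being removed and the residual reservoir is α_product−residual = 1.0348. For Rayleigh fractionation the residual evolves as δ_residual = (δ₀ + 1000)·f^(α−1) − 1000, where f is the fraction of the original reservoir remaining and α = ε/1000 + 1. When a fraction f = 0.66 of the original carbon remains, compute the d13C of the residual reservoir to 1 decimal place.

-15.4 permil

Rayleigh residual: δ_res = (δ₀ + 1000)·f^(α−1) − 1000
α − 1 = 0.03480
f^(α−1) = 0.66^(0.03480) = 0.985644
δ_res = (-1.1 + 1000) × 0.985644 − 1000 = 984.560 − 1000 = -15.44 permil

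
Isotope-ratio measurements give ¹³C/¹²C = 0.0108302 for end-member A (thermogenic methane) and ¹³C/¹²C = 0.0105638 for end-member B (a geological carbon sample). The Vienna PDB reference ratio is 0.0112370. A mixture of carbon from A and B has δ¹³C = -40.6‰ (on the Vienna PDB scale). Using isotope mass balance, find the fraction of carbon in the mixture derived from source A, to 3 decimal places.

δ_A = (0.0108302/0.0112370 − 1)×1000 = (0.963798 − 1)×1000 = -36.202‰
δ_B = (0.0105638/0.0112370 − 1)×1000 = (0.940091 − 1)×1000 = -59.909‰
f_A = (δ_mix − δ_B)/(δ_A − δ_B) = (-40.6 − (-59.909))/(-36.202 − (-59.909))
f_A = 19.309 / 23.707 = 0.8145

0.814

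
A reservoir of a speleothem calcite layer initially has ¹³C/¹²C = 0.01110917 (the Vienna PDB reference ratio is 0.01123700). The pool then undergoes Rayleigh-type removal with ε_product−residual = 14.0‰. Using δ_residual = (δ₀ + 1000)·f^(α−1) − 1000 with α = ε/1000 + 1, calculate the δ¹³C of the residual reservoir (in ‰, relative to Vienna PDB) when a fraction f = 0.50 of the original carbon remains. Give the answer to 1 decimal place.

-20.9‰

δ₀ = (0.01110917/0.01123700 − 1)×1000 = (0.988624 − 1)×1000 = -11.376‰
α − 1 = ε/1000 = 0.0140
f^(α−1) = 0.50^(0.0140) = 0.990343
δ_res = (-11.376 + 1000) × 0.990343 − 1000 = 979.077 − 1000 = -20.92‰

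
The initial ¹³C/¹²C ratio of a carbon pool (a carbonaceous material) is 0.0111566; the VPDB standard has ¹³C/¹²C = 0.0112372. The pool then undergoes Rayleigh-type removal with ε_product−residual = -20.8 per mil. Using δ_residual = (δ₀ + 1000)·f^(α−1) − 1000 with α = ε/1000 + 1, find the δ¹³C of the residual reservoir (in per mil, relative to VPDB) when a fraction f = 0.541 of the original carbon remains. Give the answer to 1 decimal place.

δ₀ = (0.0111566/0.0112372 − 1)×1000 = (0.992827 − 1)×1000 = -7.173 per mil
α − 1 = ε/1000 = -0.0208
f^(α−1) = 0.541^(-0.0208) = 1.012860
δ_res = (-7.173 + 1000) × 1.012860 − 1000 = 1005.595 − 1000 = 5.60 per mil

5.6 per mil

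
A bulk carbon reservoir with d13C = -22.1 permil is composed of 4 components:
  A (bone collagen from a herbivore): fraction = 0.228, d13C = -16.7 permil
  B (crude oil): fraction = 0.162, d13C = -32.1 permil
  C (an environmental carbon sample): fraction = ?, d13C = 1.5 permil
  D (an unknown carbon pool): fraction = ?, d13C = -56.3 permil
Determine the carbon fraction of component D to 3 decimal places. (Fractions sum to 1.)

Let f_D and f_C be the unknown fractions; fractions sum to 1 so f_D + f_C = 0.610.
Mass balance: Σ fᵢ·δᵢ = δ_bulk ⇒ f_D·(-56.3) + f_C·(1.5) = -22.1 − (-9.008) = -13.092
Substitute f_C = 0.610 − f_D:
f_D·(-56.3 − 1.5) = -13.092 − 0.610×(1.5) = -14.007
f_D = -14.007 / -57.8 = 0.2423

0.242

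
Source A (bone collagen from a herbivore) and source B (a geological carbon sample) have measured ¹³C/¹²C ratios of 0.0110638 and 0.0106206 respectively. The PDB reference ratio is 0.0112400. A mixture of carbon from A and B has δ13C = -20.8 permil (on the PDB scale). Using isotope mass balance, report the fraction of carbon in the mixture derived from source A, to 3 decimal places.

δ_A = (0.0110638/0.0112400 − 1)×1000 = (0.984324 − 1)×1000 = -15.676 permil
δ_B = (0.0106206/0.0112400 − 1)×1000 = (0.944893 − 1)×1000 = -55.107 permil
f_A = (δ_mix − δ_B)/(δ_A − δ_B) = (-20.8 − (-55.107))/(-15.676 − (-55.107))
f_A = 34.307 / 39.431 = 0.8701

0.870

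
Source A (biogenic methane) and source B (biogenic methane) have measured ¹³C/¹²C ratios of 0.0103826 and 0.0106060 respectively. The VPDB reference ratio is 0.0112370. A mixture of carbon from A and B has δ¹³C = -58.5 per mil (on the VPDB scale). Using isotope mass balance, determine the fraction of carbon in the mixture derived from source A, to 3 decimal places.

0.118

δ_A = (0.0103826/0.0112370 − 1)×1000 = (0.923965 − 1)×1000 = -76.035 per mil
δ_B = (0.0106060/0.0112370 − 1)×1000 = (0.943846 − 1)×1000 = -56.154 per mil
f_A = (δ_mix − δ_B)/(δ_A − δ_B) = (-58.5 − (-56.154))/(-76.035 − (-56.154))
f_A = -2.346 / -19.881 = 0.1180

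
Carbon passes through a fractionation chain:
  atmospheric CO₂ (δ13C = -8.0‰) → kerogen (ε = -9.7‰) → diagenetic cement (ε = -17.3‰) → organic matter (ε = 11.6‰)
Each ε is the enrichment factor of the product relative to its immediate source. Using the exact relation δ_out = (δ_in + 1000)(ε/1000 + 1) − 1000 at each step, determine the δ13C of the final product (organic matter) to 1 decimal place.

-23.4‰

step 1: δ = (-8.00 + 1000)·(-9.7/1000 + 1) − 1000 = -17.62‰
step 2: δ = (-17.62 + 1000)·(-17.3/1000 + 1) − 1000 = -34.62‰
step 3: δ = (-34.62 + 1000)·(11.6/1000 + 1) − 1000 = -23.42‰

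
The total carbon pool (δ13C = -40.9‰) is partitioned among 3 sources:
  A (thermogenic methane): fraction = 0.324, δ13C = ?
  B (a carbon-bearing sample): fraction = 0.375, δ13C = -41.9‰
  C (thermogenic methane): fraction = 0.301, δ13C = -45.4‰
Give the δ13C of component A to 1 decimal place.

-35.6‰

Isotope mass balance: δ_bulk = Σ fᵢ·δᵢ.
-40.9 = 0.324×δ_A + 0.375×(-41.9) + 0.301×(-45.4)
0.324·δ_A = -40.9 − (-29.378) = -11.522
δ_A = -11.522 / 0.324 = -35.56‰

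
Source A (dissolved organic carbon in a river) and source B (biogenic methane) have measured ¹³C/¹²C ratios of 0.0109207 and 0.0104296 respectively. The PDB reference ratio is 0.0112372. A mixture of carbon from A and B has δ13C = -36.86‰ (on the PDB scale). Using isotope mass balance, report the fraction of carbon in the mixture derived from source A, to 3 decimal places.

δ_A = (0.0109207/0.0112372 − 1)×1000 = (0.971835 − 1)×1000 = -28.165‰
δ_B = (0.0104296/0.0112372 − 1)×1000 = (0.928132 − 1)×1000 = -71.868‰
f_A = (δ_mix − δ_B)/(δ_A − δ_B) = (-36.86 − (-71.868))/(-28.165 − (-71.868))
f_A = 35.008 / 43.703 = 0.8011

0.801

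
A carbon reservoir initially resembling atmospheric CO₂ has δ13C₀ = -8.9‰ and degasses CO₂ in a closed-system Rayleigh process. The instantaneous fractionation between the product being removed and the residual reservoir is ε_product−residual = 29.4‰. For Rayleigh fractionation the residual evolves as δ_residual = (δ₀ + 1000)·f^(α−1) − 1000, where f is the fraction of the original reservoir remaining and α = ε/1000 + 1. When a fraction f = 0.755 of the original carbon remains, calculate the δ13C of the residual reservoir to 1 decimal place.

-17.1‰

Rayleigh residual: δ_res = (δ₀ + 1000)·f^(α−1) − 1000
α = ε/1000 + 1 = 1.02940, so α − 1 = 0.02940
f^(α−1) = 0.755^(0.02940) = 0.991772
δ_res = (-8.9 + 1000) × 0.991772 − 1000 = 982.945 − 1000 = -17.06‰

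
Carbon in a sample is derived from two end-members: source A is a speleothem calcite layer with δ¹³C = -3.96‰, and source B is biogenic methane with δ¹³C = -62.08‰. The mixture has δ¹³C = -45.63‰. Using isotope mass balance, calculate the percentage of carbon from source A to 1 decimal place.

δ_mix = f_A·δ_A + (1 − f_A)·δ_B  ⇒  f_A = (δ_mix − δ_B)/(δ_A − δ_B)
f_A = (-45.63 − (-62.08)) / (-3.96 − (-62.08))
f_A = 16.45 / 58.12 = 0.2830

28.3%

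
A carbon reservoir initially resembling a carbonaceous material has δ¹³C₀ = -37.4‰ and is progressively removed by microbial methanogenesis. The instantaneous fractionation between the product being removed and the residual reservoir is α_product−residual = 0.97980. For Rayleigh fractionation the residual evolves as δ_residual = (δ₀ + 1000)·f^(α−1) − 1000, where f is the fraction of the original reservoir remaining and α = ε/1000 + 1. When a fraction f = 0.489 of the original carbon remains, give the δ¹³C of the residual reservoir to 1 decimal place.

-23.4‰

Rayleigh residual: δ_res = (δ₀ + 1000)·f^(α−1) − 1000
α − 1 = -0.02020
f^(α−1) = 0.489^(-0.02020) = 1.014556
δ_res = (-37.4 + 1000) × 1.014556 − 1000 = 976.611 − 1000 = -23.39‰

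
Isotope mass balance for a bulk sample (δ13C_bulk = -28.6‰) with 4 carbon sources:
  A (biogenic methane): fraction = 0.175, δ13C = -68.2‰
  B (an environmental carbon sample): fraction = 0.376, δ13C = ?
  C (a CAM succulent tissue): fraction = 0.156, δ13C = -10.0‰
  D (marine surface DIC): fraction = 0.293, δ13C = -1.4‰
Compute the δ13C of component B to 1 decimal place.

Isotope mass balance: δ_bulk = Σ fᵢ·δᵢ.
-28.6 = 0.175×(-68.2) + 0.376×δ_B + 0.156×(-10.0) + 0.293×(-1.4)
0.376·δ_B = -28.6 − (-13.905) = -14.695
δ_B = -14.695 / 0.376 = -39.08‰

-39.1‰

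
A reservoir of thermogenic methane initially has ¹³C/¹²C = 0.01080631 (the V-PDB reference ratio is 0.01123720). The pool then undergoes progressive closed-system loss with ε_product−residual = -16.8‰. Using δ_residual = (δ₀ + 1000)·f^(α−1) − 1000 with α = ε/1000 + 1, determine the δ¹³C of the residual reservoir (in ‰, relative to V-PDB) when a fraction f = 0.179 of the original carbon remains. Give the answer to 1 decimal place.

δ₀ = (0.01080631/0.01123720 − 1)×1000 = (0.961655 − 1)×1000 = -38.345‰
α − 1 = ε/1000 = -0.0168
f^(α−1) = 0.179^(-0.0168) = 1.029324
δ_res = (-38.345 + 1000) × 1.029324 − 1000 = 989.855 − 1000 = -10.15‰

-10.1‰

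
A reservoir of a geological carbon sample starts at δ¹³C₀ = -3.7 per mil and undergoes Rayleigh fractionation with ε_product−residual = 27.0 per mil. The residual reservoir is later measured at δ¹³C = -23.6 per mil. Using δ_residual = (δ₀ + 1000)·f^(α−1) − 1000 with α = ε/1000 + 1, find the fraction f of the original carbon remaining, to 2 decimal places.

α − 1 = ε/1000 = 0.0270
(δ_res + 1000)/(δ₀ + 1000) = (-23.6 + 1000)/(-3.7 + 1000) = 976.4/996.3 = 0.980026
f = 0.980026^(1/0.0270) = exp(ln(0.980026)/0.0270) = exp(-0.02018/0.0270)
f = exp(-0.7473) = 0.4737

0.47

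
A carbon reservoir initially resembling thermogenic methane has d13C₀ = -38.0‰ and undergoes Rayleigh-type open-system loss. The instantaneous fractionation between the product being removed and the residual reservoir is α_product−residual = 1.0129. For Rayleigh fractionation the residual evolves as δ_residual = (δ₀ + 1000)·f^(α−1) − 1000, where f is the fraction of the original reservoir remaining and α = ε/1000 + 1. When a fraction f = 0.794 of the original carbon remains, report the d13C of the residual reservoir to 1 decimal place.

Rayleigh residual: δ_res = (δ₀ + 1000)·f^(α−1) − 1000
α − 1 = 0.01290
f^(α−1) = 0.794^(0.01290) = 0.997029
δ_res = (-38.0 + 1000) × 0.997029 − 1000 = 959.142 − 1000 = -40.86‰

-40.9‰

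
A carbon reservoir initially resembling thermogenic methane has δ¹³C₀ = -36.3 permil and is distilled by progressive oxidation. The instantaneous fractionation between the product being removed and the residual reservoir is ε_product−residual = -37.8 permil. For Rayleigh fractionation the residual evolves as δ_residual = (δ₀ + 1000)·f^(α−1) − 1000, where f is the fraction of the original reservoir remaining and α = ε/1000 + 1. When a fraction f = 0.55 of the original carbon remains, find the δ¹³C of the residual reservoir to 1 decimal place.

-14.3 permil

Rayleigh residual: δ_res = (δ₀ + 1000)·f^(α−1) − 1000
α = ε/1000 + 1 = 0.96220, so α − 1 = -0.03780
f^(α−1) = 0.55^(-0.03780) = 1.022856
δ_res = (-36.3 + 1000) × 1.022856 − 1000 = 985.726 − 1000 = -14.27 permil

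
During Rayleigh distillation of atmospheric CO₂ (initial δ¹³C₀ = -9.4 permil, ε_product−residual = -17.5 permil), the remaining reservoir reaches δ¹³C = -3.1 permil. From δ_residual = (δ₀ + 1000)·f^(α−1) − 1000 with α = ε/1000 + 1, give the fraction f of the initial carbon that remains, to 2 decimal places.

0.70

α − 1 = ε/1000 = -0.0175
(δ_res + 1000)/(δ₀ + 1000) = (-3.1 + 1000)/(-9.4 + 1000) = 996.9/990.6 = 1.006360
f = 1.006360^(1/-0.0175) = exp(ln(1.006360)/-0.0175) = exp(0.00634/-0.0175)
f = exp(-0.3623) = 0.6961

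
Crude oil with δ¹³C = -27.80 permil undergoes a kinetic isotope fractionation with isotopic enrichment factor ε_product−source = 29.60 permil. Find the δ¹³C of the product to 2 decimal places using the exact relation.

0.98 permil

To first order, δ_product ≈ δ_source + ε = 1.80 permil.
Exactly, δ_product = (δ_source + 1000)·(ε/1000 + 1) − 1000.
δ_product = (-27.80 + 1000) × (29.60/1000 + 1) − 1000
δ_product = 0.977 permil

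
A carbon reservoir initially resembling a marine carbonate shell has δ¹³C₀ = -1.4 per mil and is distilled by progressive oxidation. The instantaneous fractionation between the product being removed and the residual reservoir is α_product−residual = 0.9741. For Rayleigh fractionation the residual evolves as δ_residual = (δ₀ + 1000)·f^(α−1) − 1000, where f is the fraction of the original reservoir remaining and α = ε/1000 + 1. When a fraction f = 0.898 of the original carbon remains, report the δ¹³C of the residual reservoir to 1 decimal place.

Rayleigh residual: δ_res = (δ₀ + 1000)·f^(α−1) − 1000
α − 1 = -0.02590
f^(α−1) = 0.898^(-0.02590) = 1.002790
δ_res = (-1.4 + 1000) × 1.002790 − 1000 = 1001.386 − 1000 = 1.39 per mil

1.4 per mil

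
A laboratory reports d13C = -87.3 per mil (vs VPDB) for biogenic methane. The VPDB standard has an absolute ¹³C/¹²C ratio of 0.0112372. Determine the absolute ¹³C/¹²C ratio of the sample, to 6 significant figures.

0.0102562

R_sample = R_standard × (d13C/1000 + 1)
R_sample = 0.0112372 × (-87.3/1000 + 1) = 0.0112372 × 0.912700
R_sample = 0.0102562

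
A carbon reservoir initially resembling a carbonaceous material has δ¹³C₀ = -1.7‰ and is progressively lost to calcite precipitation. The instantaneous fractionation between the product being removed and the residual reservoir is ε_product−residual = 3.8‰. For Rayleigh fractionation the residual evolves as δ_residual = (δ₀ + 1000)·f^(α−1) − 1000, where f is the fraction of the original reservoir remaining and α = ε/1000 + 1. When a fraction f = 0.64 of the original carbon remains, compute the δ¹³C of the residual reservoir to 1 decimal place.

-3.4‰

Rayleigh residual: δ_res = (δ₀ + 1000)·f^(α−1) − 1000
α = ε/1000 + 1 = 1.00380, so α − 1 = 0.00380
f^(α−1) = 0.64^(0.00380) = 0.998306
δ_res = (-1.7 + 1000) × 0.998306 − 1000 = 996.608 − 1000 = -3.39‰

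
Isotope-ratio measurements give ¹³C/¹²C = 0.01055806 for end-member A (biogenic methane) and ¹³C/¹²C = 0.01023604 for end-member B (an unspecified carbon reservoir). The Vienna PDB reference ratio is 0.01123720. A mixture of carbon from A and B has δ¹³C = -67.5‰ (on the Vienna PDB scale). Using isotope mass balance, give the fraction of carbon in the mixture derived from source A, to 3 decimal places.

δ_A = (0.01055806/0.01123720 − 1)×1000 = (0.939563 − 1)×1000 = -60.437‰
δ_B = (0.01023604/0.01123720 − 1)×1000 = (0.910907 − 1)×1000 = -89.093‰
f_A = (δ_mix − δ_B)/(δ_A − δ_B) = (-67.5 − (-89.093))/(-60.437 − (-89.093))
f_A = 21.593 / 28.657 = 0.7535

0.754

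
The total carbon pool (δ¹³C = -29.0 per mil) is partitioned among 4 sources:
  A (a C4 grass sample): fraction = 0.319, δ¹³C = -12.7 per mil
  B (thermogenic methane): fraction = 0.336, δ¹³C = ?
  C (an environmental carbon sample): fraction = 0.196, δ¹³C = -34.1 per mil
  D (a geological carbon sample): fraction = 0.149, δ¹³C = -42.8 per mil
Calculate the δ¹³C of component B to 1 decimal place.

Isotope mass balance: δ_bulk = Σ fᵢ·δᵢ.
-29.0 = 0.319×(-12.7) + 0.336×δ_B + 0.196×(-34.1) + 0.149×(-42.8)
0.336·δ_B = -29.0 − (-17.112) = -11.888
δ_B = -11.888 / 0.336 = -35.38 per mil

-35.4 per mil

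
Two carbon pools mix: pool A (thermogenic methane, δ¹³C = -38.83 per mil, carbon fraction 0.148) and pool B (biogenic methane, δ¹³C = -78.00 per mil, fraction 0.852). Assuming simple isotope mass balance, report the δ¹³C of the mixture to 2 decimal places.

δ_mix = f_A·δ_A + f_B·δ_B
δ_mix = 0.148 × (-38.83) + 0.852 × (-78.00)
δ_mix = -5.747 + -66.456 = -72.203 per mil

-72.20 per mil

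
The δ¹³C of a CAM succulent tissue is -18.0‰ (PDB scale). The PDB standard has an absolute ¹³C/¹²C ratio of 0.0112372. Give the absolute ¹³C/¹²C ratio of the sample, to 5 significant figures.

R_sample = R_standard × (δ¹³C/1000 + 1)
R_sample = 0.0112372 × (-18.0/1000 + 1) = 0.0112372 × 0.982000
R_sample = 0.0110349

0.011035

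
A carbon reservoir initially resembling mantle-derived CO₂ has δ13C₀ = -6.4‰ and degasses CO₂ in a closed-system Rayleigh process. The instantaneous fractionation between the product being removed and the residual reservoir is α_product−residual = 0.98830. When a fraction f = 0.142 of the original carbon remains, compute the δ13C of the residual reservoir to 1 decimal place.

Rayleigh residual: δ_res = (δ₀ + 1000)·f^(α−1) − 1000
α − 1 = -0.01170
f^(α−1) = 0.142^(-0.01170) = 1.023100
δ_res = (-6.4 + 1000) × 1.023100 − 1000 = 1016.552 − 1000 = 16.55‰

16.6‰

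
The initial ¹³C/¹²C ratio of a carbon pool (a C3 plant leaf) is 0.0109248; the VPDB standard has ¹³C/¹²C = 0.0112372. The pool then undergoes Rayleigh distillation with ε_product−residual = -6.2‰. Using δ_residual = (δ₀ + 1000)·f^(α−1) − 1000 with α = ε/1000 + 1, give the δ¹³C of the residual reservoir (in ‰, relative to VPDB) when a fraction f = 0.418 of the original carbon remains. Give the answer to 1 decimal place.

-22.5‰

δ₀ = (0.0109248/0.0112372 − 1)×1000 = (0.972199 − 1)×1000 = -27.801‰
α − 1 = ε/1000 = -0.0062
f^(α−1) = 0.418^(-0.0062) = 1.005423
δ_res = (-27.801 + 1000) × 1.005423 − 1000 = 977.471 − 1000 = -22.53‰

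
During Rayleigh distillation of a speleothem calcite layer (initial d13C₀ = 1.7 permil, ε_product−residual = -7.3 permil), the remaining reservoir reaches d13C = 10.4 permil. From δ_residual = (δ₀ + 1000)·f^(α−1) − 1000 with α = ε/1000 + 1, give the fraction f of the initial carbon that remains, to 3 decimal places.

α − 1 = ε/1000 = -0.0073
(δ_res + 1000)/(δ₀ + 1000) = (10.4 + 1000)/(1.7 + 1000) = 1010.4/1001.7 = 1.008685
f = 1.008685^(1/-0.0073) = exp(ln(1.008685)/-0.0073) = exp(0.00865/-0.0073)
f = exp(-1.1846) = 0.3059

0.306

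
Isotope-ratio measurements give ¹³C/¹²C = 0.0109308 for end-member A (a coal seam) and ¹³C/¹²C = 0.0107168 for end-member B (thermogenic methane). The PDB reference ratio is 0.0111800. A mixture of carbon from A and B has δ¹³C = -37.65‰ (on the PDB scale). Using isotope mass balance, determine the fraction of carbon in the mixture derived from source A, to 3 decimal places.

δ_A = (0.0109308/0.0111800 − 1)×1000 = (0.977710 − 1)×1000 = -22.290‰
δ_B = (0.0107168/0.0111800 − 1)×1000 = (0.958569 − 1)×1000 = -41.431‰
f_A = (δ_mix − δ_B)/(δ_A − δ_B) = (-37.65 − (-41.431))/(-22.290 − (-41.431))
f_A = 3.781 / 19.141 = 0.1975

0.198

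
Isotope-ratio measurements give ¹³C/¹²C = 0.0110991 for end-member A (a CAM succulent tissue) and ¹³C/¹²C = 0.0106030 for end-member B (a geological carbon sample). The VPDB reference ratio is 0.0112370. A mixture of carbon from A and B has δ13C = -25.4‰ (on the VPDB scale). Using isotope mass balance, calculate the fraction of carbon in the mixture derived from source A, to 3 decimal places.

0.703

δ_A = (0.0110991/0.0112370 − 1)×1000 = (0.987728 − 1)×1000 = -12.272‰
δ_B = (0.0106030/0.0112370 − 1)×1000 = (0.943579 − 1)×1000 = -56.421‰
f_A = (δ_mix − δ_B)/(δ_A − δ_B) = (-25.4 − (-56.421))/(-12.272 − (-56.421))
f_A = 31.021 / 44.149 = 0.7026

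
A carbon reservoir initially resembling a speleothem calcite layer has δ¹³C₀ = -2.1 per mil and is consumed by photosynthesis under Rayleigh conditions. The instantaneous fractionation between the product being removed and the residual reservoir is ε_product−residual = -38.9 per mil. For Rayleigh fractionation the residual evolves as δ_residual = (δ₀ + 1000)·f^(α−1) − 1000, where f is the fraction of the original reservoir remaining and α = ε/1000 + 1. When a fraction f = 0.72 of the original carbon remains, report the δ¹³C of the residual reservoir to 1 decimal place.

Rayleigh residual: δ_res = (δ₀ + 1000)·f^(α−1) − 1000
α = ε/1000 + 1 = 0.96110, so α − 1 = -0.03890
f^(α−1) = 0.72^(-0.03890) = 1.012861
δ_res = (-2.1 + 1000) × 1.012861 − 1000 = 1010.734 − 1000 = 10.73 per mil

10.7 per mil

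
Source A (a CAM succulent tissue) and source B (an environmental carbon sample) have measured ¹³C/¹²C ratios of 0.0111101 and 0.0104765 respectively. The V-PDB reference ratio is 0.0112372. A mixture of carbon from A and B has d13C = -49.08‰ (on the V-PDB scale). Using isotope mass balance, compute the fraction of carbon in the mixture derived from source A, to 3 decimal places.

0.330

δ_A = (0.0111101/0.0112372 − 1)×1000 = (0.988689 − 1)×1000 = -11.311‰
δ_B = (0.0104765/0.0112372 − 1)×1000 = (0.932305 − 1)×1000 = -67.695‰
f_A = (δ_mix − δ_B)/(δ_A − δ_B) = (-49.08 − (-67.695))/(-11.311 − (-67.695))
f_A = 18.615 / 56.384 = 0.3301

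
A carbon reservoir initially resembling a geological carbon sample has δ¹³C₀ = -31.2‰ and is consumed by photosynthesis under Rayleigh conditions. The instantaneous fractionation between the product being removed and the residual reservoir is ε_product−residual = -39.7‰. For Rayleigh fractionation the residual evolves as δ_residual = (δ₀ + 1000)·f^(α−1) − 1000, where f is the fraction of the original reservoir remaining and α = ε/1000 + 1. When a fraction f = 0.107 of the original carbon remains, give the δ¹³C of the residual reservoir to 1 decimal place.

58.7‰

Rayleigh residual: δ_res = (δ₀ + 1000)·f^(α−1) − 1000
α = ε/1000 + 1 = 0.96030, so α − 1 = -0.03970
f^(α−1) = 0.107^(-0.03970) = 1.092782
δ_res = (-31.2 + 1000) × 1.092782 − 1000 = 1058.687 − 1000 = 58.69‰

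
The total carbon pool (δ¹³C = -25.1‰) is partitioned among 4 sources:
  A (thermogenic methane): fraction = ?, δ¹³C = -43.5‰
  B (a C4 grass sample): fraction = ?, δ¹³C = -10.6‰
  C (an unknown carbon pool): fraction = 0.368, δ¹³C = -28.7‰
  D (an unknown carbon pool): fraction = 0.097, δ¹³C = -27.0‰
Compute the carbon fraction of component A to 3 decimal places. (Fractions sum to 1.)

Let f_A and f_B be the unknown fractions; fractions sum to 1 so f_A + f_B = 0.535.
Mass balance: Σ fᵢ·δᵢ = δ_bulk ⇒ f_A·(-43.5) + f_B·(-10.6) = -25.1 − (-13.181) = -11.919
Substitute f_B = 0.535 − f_A:
f_A·(-43.5 − -10.6) = -11.919 − 0.535×(-10.6) = -6.248
f_A = -6.248 / -32.9 = 0.1899

0.190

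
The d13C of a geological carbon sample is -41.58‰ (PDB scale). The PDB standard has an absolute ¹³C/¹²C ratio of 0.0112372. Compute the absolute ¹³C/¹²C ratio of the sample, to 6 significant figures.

R_sample = R_standard × (d13C/1000 + 1)
R_sample = 0.0112372 × (-41.58/1000 + 1) = 0.0112372 × 0.958420
R_sample = 0.0107700

0.0107700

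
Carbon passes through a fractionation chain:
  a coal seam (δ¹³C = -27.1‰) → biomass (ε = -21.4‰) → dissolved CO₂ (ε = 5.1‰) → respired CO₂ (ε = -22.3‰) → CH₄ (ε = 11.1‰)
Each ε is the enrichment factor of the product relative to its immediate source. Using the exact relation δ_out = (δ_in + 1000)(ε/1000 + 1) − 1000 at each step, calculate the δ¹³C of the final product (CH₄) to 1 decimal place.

step 1: δ = (-27.10 + 1000)·(-21.4/1000 + 1) − 1000 = -47.92‰
step 2: δ = (-47.92 + 1000)·(5.1/1000 + 1) − 1000 = -43.06‰
step 3: δ = (-43.06 + 1000)·(-22.3/1000 + 1) − 1000 = -64.40‰
step 4: δ = (-64.40 + 1000)·(11.1/1000 + 1) − 1000 = -54.02‰

-54.0‰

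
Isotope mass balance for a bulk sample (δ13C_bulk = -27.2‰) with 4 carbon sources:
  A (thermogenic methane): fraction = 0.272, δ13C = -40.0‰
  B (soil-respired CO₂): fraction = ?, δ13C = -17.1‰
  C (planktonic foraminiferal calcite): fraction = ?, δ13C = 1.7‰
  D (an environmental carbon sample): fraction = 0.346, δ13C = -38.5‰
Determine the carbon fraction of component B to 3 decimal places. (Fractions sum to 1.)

Let f_B and f_C be the unknown fractions; fractions sum to 1 so f_B + f_C = 0.382.
Mass balance: Σ fᵢ·δᵢ = δ_bulk ⇒ f_B·(-17.1) + f_C·(1.7) = -27.2 − (-24.201) = -2.999
Substitute f_C = 0.382 − f_B:
f_B·(-17.1 − 1.7) = -2.999 − 0.382×(1.7) = -3.648
f_B = -3.648 / -18.8 = 0.1941

0.194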